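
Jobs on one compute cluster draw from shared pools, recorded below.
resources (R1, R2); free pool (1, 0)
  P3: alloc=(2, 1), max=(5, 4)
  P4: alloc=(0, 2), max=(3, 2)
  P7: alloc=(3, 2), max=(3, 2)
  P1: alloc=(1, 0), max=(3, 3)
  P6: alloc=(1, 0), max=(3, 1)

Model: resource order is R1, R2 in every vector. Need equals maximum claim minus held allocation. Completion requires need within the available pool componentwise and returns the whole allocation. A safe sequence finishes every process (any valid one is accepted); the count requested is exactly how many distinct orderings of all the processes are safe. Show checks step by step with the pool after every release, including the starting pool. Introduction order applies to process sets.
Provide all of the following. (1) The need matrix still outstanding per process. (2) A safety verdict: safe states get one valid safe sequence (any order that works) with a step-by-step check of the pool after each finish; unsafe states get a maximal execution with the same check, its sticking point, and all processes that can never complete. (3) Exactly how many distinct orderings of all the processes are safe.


(1) Outstanding need per process (order R1, R2):
  P3: (3, 3)
  P4: (3, 0)
  P7: (0, 0)
  P1: (2, 3)
  P6: (2, 1)
(2) SAFE, for example via the order P7, P6, P4, P1, P3.
Key observation: every step clears its requested resources with room to spare; the minimum clearance is 1, first at P6 — (2, 1) vs (4, 2) free.
Check, step by step:
  pool = (1, 0)
  P7 needs (0, 0) <= (1, 0) -> finishes; pool += (3, 2) = (4, 2)
  P6 needs (2, 1) <= (4, 2) -> finishes; pool += (1, 0) = (5, 2)
  P4 needs (3, 0) <= (5, 2) -> finishes; pool += (0, 2) = (5, 4)
  P1 needs (2, 3) <= (5, 4) -> finishes; pool += (1, 0) = (6, 4)
  P3 needs (3, 3) <= (6, 4) -> finishes; pool += (2, 1) = (8, 5)
(3) Precisely 8 of the possible complete orderings are safe sequences.


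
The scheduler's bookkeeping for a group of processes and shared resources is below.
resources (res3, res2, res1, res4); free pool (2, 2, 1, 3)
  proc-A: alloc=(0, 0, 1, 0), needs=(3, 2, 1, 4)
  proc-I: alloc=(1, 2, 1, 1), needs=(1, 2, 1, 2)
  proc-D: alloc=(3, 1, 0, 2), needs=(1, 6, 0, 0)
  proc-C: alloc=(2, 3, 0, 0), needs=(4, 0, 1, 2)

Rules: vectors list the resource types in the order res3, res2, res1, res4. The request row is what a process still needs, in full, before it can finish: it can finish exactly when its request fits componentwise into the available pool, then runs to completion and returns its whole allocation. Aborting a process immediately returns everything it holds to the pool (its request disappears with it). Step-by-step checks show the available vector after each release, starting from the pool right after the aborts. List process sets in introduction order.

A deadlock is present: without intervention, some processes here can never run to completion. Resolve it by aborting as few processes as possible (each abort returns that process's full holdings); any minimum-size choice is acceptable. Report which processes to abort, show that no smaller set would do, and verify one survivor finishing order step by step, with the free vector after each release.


The answer: abort proc-C.
Key observation: proc-D could never have finished before the abort; with (2, 3, 0, 0) returned by proc-C, it fits at step 3.
Minimality: the empty abort set fails — the state is deadlocked as it stands.
Survivors finish in the order: proc-I, proc-A, proc-D. Verifying each step (pool after the aborts first):
  pool = (4, 5, 1, 3)
  proc-I needs (1, 2, 1, 2) <= (4, 5, 1, 3) -> finishes; pool += (1, 2, 1, 1) = (5, 7, 2, 4)
  proc-A needs (3, 2, 1, 4) <= (5, 7, 2, 4) -> finishes; pool += (0, 0, 1, 0) = (5, 7, 3, 4)
  proc-D needs (1, 6, 0, 0) <= (5, 7, 3, 4) -> finishes; pool += (3, 1, 0, 2) = (8, 8, 3, 6)


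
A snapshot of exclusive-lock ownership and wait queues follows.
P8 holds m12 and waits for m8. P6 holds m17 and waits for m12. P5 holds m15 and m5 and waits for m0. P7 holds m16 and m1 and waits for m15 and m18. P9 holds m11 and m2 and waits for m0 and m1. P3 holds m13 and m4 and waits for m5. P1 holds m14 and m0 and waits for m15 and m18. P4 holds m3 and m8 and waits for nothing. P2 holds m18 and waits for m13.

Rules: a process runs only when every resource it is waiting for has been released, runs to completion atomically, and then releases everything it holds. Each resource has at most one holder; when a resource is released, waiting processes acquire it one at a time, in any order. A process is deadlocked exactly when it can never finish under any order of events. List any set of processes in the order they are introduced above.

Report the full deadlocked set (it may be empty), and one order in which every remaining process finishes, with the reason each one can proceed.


Deadlocked set: P5, P7, P9, P3, P1 and P2.
Key observation: the cycle P5 -> P1 -> P5 can never break — each member waits on the next; P3 and P2 are caught in further circular waits and P7 and P9 wait into the deadlock from upstream.
A valid finishing order for the others: P4, P8, P6.
Verifying each step:
  P4: no waits; runs immediately, freeing m3 and m8
  P8 waits on m8 — all released -> runs and releases m12
  P6 waits on m12 — all released -> runs and releases m17


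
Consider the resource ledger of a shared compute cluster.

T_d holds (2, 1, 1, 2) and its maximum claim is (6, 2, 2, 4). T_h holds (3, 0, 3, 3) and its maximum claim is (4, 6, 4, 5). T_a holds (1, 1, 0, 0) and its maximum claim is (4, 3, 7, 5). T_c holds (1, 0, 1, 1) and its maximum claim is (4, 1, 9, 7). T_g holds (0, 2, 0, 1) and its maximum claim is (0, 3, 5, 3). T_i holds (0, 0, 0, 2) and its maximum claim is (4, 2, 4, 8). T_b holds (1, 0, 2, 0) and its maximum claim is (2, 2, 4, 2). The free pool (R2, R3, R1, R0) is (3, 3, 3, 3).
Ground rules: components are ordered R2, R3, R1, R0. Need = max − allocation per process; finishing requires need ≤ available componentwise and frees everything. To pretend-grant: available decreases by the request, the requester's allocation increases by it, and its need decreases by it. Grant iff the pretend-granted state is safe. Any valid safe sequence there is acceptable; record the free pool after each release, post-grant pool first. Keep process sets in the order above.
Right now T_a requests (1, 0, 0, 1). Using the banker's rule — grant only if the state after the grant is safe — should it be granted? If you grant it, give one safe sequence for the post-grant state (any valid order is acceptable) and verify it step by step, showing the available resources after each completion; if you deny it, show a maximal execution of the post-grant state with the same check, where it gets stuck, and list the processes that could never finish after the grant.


DENY — the pretend-granted state is unsafe.
Key observation: after T_b, T_g the pool peaks at (3, 5, 5, 3), and each blocked process is short somewhere: T_d on R2; T_h on R3; T_a on R1, R0; T_c on R1, R0; T_i on R2, R0.
On the post-grant state, T_b, T_g is a maximal run — nothing extends it. Step-by-step check:
  pool = (2, 3, 3, 2)
  run T_b (needs (1, 2, 2, 2), free (2, 3, 3, 2)); after release of (1, 0, 2, 0) the pool is (3, 3, 5, 2)
  run T_g (needs (0, 1, 5, 2), free (3, 3, 5, 2)); after release of (0, 2, 0, 1) the pool is (3, 5, 5, 3)
  blocked: T_d wants (4, 1, 1, 2), pool (3, 5, 5, 3) — not enough R2
  blocked: T_h wants (1, 6, 1, 2), pool (3, 5, 5, 3) — not enough R3
  blocked: T_a wants (2, 2, 7, 4), pool (3, 5, 5, 3) — not enough R1 and R0
  blocked: T_c wants (3, 1, 8, 6), pool (3, 5, 5, 3) — not enough R1 and R0
  blocked: T_i wants (4, 2, 4, 6), pool (3, 5, 5, 3) — not enough R2 and R0
Post-grant, the permanently blocked set is T_d, T_h, T_a, T_c and T_i.


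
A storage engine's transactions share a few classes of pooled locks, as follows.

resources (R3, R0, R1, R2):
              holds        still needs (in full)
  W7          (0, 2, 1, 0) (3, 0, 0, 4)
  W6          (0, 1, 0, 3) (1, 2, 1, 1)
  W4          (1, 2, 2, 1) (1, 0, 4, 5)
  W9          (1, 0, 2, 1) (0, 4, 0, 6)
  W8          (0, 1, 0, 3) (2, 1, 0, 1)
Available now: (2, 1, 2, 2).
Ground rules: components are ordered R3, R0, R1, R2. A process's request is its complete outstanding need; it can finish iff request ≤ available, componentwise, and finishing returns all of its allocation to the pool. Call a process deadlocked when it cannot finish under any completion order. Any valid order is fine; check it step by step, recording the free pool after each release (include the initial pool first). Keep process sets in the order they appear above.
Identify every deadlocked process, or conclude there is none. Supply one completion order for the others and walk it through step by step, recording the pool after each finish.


The deadlocked set is W7, W4 and W9.
Key observation: after W8, W6 the pool peaks at (2, 3, 2, 8), and each blocked process is short somewhere: W7 on R3; W4 on R1; W9 on R0.
A valid finishing order for the others: W8, W6. Step-by-step check:
  pool = (2, 1, 2, 2)
  run W8 (needs (2, 1, 0, 1), free (2, 1, 2, 2)); after release of (0, 1, 0, 3) the pool is (2, 2, 2, 5)
  run W6 (needs (1, 2, 1, 1), free (2, 2, 2, 5)); after release of (0, 1, 0, 3) the pool is (2, 3, 2, 8)
The blocked processes can never fit:
  W7 cannot run: need (3, 0, 0, 4) vs free (2, 3, 2, 8) (insufficient R3)
  W4 cannot run: need (1, 0, 4, 5) vs free (2, 3, 2, 8) (insufficient R1)
  W9 cannot run: need (0, 4, 0, 6) vs free (2, 3, 2, 8) (insufficient R0)


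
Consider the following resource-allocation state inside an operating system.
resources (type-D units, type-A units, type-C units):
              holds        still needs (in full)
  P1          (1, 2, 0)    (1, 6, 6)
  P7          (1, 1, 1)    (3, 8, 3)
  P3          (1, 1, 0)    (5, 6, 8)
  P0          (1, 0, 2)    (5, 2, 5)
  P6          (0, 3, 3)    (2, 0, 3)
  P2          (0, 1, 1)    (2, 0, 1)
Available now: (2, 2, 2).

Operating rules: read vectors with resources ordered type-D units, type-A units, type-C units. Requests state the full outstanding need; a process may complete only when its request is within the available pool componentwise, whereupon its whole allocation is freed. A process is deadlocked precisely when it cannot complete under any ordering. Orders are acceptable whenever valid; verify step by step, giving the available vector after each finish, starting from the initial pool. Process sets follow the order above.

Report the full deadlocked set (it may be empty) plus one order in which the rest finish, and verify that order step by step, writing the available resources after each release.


The deadlocked set is P3 and P0.
Key observation: the wall is type-D units: completing P2, P6, P1, P7 brings the pool only to (4, 9, 7), and all the rest need more.
One completion order for the rest: P2, P6, P1, P7. Verifying each step:
  pool = (2, 2, 2)
  P2: need (2, 0, 1) fits (2, 2, 2); releases (0, 1, 1), pool now (2, 3, 3)
  P6: need (2, 0, 3) fits (2, 3, 3); releases (0, 3, 3), pool now (2, 6, 6)
  P1: need (1, 6, 6) fits (2, 6, 6); releases (1, 2, 0), pool now (3, 8, 6)
  P7: need (3, 8, 3) fits (3, 8, 6); releases (1, 1, 1), pool now (4, 9, 7)
The stuck group stays short no matter what:
  blocked: P3 wants (5, 6, 8), pool (4, 9, 7) — not enough type-D units and type-C units
  blocked: P0 wants (5, 2, 5), pool (4, 9, 7) — not enough type-D units


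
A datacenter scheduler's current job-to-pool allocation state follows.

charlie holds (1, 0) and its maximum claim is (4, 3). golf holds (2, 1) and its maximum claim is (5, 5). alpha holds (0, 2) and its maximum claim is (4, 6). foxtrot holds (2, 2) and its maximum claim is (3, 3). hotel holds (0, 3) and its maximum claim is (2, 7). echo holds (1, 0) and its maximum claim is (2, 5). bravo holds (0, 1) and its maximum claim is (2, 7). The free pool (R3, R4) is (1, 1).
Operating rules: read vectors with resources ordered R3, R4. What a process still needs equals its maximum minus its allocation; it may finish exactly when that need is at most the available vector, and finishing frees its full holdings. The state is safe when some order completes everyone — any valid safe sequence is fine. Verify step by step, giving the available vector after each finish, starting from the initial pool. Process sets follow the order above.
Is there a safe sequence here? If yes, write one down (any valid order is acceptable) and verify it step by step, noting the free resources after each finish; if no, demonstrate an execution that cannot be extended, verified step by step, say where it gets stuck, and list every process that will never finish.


UNSAFE — no complete ordering exists.
Key observation: the pool after foxtrot, charlie is (4, 3); every surviving request exceeds it in R4, so progress ends there.
The run foxtrot, charlie cannot be extended any further. Step-by-step check:
  pool = (1, 1)
  foxtrot needs (1, 1) <= (1, 1) -> finishes; pool += (2, 2) = (3, 3)
  charlie needs (3, 3) <= (3, 3) -> finishes; pool += (1, 0) = (4, 3)
  blocked: golf wants (3, 4), pool (4, 3) — not enough R4
  blocked: alpha wants (4, 4), pool (4, 3) — not enough R4
  blocked: hotel wants (2, 4), pool (4, 3) — not enough R4
  blocked: echo wants (1, 5), pool (4, 3) — not enough R4
  blocked: bravo wants (2, 6), pool (4, 3) — not enough R4
Processes that can never finish: golf, alpha, hotel, echo and bravo.


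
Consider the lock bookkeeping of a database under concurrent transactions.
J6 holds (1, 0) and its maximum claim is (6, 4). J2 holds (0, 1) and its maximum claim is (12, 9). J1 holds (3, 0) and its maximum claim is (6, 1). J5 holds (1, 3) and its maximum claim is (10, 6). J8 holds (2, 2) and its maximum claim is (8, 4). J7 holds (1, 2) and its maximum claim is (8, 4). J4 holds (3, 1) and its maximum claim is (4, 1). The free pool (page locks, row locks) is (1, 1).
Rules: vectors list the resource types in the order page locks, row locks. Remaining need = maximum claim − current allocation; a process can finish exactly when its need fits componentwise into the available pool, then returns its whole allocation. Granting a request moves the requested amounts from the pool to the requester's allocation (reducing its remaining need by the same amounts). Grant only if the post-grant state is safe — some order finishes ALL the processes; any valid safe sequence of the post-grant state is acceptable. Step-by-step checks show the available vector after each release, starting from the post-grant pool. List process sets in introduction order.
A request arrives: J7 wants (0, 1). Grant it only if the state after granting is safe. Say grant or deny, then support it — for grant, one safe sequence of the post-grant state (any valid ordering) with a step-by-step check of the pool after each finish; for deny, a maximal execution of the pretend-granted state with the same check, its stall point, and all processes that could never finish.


GRANT: granting preserves safety; a valid post-grant sequence is J4, J1, J7, J8, J5, J6, J2.
Key observation: even at the reduced pool (1, 0), J4 fits immediately, so safety survives the grant.
Step-by-step check of the post-grant state:
  pool = (1, 0)
  run J4 (needs (1, 0), free (1, 0)); after release of (3, 1) the pool is (4, 1)
  run J1 (needs (3, 1), free (4, 1)); after release of (3, 0) the pool is (7, 1)
  run J7 (needs (7, 1), free (7, 1)); after release of (1, 3) the pool is (8, 4)
  run J8 (needs (6, 2), free (8, 4)); after release of (2, 2) the pool is (10, 6)
  run J5 (needs (9, 3), free (10, 6)); after release of (1, 3) the pool is (11, 9)
  run J6 (needs (5, 4), free (11, 9)); after release of (1, 0) the pool is (12, 9)
  run J2 (needs (12, 8), free (12, 9)); after release of (0, 1) the pool is (12, 10)


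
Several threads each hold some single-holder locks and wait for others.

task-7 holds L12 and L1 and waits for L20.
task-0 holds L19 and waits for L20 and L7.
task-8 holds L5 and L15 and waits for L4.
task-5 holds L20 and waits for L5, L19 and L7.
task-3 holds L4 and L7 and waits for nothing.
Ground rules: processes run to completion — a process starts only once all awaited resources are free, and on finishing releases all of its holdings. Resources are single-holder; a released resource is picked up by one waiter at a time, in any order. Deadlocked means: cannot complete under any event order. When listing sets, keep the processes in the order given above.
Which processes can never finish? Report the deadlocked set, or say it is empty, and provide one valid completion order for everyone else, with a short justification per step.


The deadlocked set is task-7, task-0 and task-5.
Key observation: the wait chain closes on itself along task-5 -> task-0 -> task-5; task-7 waits into the deadlock from upstream.
The rest can finish in the order task-3, task-8.
Check, step by step:
  task-3 waits on nothing -> runs at once and releases L4 and L7
  run task-8 (all its waits — L4 — are resolved); releases L5 and L15


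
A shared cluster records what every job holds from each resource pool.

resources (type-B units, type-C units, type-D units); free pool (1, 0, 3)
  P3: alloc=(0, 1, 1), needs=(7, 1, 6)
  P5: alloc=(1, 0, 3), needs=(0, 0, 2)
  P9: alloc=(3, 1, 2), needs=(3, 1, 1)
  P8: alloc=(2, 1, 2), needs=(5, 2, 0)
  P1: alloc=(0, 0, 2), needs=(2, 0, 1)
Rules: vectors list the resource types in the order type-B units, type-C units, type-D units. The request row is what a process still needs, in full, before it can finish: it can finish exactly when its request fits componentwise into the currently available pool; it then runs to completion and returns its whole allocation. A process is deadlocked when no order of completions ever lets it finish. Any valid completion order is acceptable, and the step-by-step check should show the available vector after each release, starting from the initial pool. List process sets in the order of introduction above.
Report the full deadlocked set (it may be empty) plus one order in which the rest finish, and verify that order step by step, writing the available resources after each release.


Deadlocked: P3, P9 and P8.
Key observation: once P5, P1 finish, the pool peaks at (2, 0, 8) — and every remaining process still needs more type-B units than that.
One completion order for the rest: P5, P1. Walking it through:
  pool = (1, 0, 3)
  P5 needs (0, 0, 2) <= (1, 0, 3) -> finishes; pool += (1, 0, 3) = (2, 0, 6)
  P1 needs (2, 0, 1) <= (2, 0, 6) -> finishes; pool += (0, 0, 2) = (2, 0, 8)
None of the blocked processes ever fits:
  P3 cannot run: need (7, 1, 6) vs free (2, 0, 8) (insufficient type-B units and type-C units)
  P9 cannot run: need (3, 1, 1) vs free (2, 0, 8) (insufficient type-B units and type-C units)
  P8 cannot run: need (5, 2, 0) vs free (2, 0, 8) (insufficient type-B units and type-C units)


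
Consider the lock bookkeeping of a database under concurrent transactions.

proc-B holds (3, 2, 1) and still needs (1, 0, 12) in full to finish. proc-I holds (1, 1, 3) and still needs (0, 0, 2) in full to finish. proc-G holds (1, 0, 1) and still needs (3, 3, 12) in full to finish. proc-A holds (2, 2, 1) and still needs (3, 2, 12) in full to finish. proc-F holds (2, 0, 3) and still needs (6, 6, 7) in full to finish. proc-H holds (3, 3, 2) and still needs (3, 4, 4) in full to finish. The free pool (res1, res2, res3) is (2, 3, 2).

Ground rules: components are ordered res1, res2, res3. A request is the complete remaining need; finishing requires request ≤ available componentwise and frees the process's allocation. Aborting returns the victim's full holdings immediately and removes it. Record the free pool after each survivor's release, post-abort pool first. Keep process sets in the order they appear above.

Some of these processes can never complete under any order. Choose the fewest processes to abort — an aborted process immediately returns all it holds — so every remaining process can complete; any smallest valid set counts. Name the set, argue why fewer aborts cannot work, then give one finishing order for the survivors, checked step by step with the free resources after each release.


Abort proc-B and proc-G.
Key observation: proc-A was stuck for good until proc-B and proc-G gave back (4, 2, 2); in the order shown it finishes at step 4.
Minimality, checking each single-abort alternative: proc-B alone leaves proc-G blocked (short on res3); proc-I alone leaves proc-B blocked (short on res3); proc-G alone leaves proc-B blocked (short on res3); proc-A alone leaves proc-B blocked (short on res3); proc-F alone leaves proc-B blocked (short on res3); proc-H alone leaves proc-B blocked (short on res3).
Survivors finish in the order: proc-I, proc-H, proc-F, proc-A. Walking it through (pool after the aborts first):
  pool = (6, 5, 4)
  run proc-I (needs (0, 0, 2), free (6, 5, 4)); after release of (1, 1, 3) the pool is (7, 6, 7)
  run proc-H (needs (3, 4, 4), free (7, 6, 7)); after release of (3, 3, 2) the pool is (10, 9, 9)
  run proc-F (needs (6, 6, 7), free (10, 9, 9)); after release of (2, 0, 3) the pool is (12, 9, 12)
  run proc-A (needs (3, 2, 12), free (12, 9, 12)); after release of (2, 2, 1) the pool is (14, 11, 13)


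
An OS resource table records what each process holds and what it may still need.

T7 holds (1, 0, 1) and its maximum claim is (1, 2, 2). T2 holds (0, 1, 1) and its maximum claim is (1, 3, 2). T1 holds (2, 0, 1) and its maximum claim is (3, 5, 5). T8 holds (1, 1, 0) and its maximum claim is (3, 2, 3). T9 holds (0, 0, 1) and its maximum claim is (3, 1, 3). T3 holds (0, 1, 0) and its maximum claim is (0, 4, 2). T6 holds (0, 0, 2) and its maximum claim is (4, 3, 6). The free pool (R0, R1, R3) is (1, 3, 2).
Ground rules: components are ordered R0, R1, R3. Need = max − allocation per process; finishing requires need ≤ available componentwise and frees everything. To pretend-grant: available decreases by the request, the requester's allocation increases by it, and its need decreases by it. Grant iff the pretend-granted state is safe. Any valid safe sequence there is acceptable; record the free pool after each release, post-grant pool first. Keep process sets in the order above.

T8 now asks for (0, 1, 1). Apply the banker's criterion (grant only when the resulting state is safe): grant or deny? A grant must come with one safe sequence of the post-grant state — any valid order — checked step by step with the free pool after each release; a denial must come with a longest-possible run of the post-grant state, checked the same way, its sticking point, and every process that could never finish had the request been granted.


GRANT — the state after the grant stays safe, e.g. via T2, T7, T8, T1, T3, T6, T9.
Key observation: the transfer keeps a workable pool ((1, 2, 1)); T2 starts the safe sequence.
Verifying the post-grant state step by step:
  pool = (1, 2, 1)
  T2 needs (1, 2, 1) <= (1, 2, 1) -> finishes; pool += (0, 1, 1) = (1, 3, 2)
  T7 needs (0, 2, 1) <= (1, 3, 2) -> finishes; pool += (1, 0, 1) = (2, 3, 3)
  T8 needs (2, 0, 2) <= (2, 3, 3) -> finishes; pool += (1, 2, 1) = (3, 5, 4)
  T1 needs (1, 5, 4) <= (3, 5, 4) -> finishes; pool += (2, 0, 1) = (5, 5, 5)
  T3 needs (0, 3, 2) <= (5, 5, 5) -> finishes; pool += (0, 1, 0) = (5, 6, 5)
  T6 needs (4, 3, 4) <= (5, 6, 5) -> finishes; pool += (0, 0, 2) = (5, 6, 7)
  T9 needs (3, 1, 2) <= (5, 6, 7) -> finishes; pool += (0, 0, 1) = (5, 6, 8)


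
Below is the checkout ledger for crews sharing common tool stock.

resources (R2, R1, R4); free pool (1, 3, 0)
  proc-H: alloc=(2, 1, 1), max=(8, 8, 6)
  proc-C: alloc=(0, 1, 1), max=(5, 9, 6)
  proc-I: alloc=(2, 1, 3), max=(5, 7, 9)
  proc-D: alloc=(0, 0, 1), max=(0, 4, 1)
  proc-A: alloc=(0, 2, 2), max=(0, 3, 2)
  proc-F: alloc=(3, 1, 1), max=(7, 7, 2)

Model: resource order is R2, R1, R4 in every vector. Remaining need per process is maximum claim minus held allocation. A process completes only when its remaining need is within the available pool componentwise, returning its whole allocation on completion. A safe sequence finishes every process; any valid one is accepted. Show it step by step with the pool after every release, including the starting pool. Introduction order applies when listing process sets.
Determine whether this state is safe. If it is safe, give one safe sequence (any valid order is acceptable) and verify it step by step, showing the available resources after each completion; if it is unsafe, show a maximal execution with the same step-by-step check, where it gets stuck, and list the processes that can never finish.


UNSAFE — no complete ordering exists.
Key observation: no order helps: past proc-A, proc-D, the free pool tops out at (1, 5, 3), below what each blocked process needs in R2.
Going as far as possible: proc-A, proc-D; after that, nothing fits. Walking it through:
  pool = (1, 3, 0)
  proc-A: need (0, 1, 0) fits (1, 3, 0); releases (0, 2, 2), pool now (1, 5, 2)
  proc-D: need (0, 4, 0) fits (1, 5, 2); releases (0, 0, 1), pool now (1, 5, 3)
  blocked: proc-H wants (6, 7, 5), pool (1, 5, 3) — not enough R2, R1 and R4
  blocked: proc-C wants (5, 8, 5), pool (1, 5, 3) — not enough R2, R1 and R4
  blocked: proc-I wants (3, 6, 6), pool (1, 5, 3) — not enough R2, R1 and R4
  blocked: proc-F wants (4, 6, 1), pool (1, 5, 3) — not enough R2 and R1
Never able to finish: proc-H, proc-C, proc-I and proc-F.


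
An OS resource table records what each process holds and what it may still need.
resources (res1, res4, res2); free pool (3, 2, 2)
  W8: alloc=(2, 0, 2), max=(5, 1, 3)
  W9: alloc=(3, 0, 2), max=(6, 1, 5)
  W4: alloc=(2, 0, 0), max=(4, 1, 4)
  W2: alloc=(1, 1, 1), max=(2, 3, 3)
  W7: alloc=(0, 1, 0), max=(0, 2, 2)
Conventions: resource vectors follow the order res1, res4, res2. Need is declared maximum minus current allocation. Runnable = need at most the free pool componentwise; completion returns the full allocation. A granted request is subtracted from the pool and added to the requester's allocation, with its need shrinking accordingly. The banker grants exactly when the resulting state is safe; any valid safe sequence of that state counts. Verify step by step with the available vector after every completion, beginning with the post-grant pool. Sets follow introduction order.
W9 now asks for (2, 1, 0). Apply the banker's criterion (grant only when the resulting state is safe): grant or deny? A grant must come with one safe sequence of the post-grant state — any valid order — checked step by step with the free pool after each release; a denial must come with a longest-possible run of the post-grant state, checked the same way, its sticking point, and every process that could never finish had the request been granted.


GRANT — the state after the grant stays safe, e.g. via W7, W2, W9, W8, W4.
Key observation: the grant leaves (1, 1, 2) free — enough for W7, whose release restarts the cascade.
Check on the post-grant state, step by step:
  pool = (1, 1, 2)
  run W7 (needs (0, 1, 2), free (1, 1, 2)); after release of (0, 1, 0) the pool is (1, 2, 2)
  run W2 (needs (1, 2, 2), free (1, 2, 2)); after release of (1, 1, 1) the pool is (2, 3, 3)
  run W9 (needs (1, 0, 3), free (2, 3, 3)); after release of (5, 1, 2) the pool is (7, 4, 5)
  run W8 (needs (3, 1, 1), free (7, 4, 5)); after release of (2, 0, 2) the pool is (9, 4, 7)
  run W4 (needs (2, 1, 4), free (9, 4, 7)); after release of (2, 0, 0) the pool is (11, 4, 7)


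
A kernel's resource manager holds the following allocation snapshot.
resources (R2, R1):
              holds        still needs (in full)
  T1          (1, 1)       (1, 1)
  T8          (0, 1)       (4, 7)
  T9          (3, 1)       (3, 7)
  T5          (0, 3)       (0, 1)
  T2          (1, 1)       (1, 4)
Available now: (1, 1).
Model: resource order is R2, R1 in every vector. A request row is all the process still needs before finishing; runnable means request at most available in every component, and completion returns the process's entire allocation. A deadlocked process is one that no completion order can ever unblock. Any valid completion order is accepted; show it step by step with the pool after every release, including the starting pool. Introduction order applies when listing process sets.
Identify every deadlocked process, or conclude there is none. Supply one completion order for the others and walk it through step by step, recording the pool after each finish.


Deadlocked: T8 and T9.
Key observation: the pool after T1, T5, T2 is (3, 6); every surviving request exceeds it in R1, so progress ends there.
One completion order for the rest: T1, T5, T2. Check, step by step:
  pool = (1, 1)
  run T1 (needs (1, 1), free (1, 1)); after release of (1, 1) the pool is (2, 2)
  run T5 (needs (0, 1), free (2, 2)); after release of (0, 3) the pool is (2, 5)
  run T2 (needs (1, 4), free (2, 5)); after release of (1, 1) the pool is (3, 6)
The blocked processes can never fit:
  T8 cannot run: need (4, 7) vs free (3, 6) (insufficient R2 and R1)
  T9 cannot run: need (3, 7) vs free (3, 6) (insufficient R1)


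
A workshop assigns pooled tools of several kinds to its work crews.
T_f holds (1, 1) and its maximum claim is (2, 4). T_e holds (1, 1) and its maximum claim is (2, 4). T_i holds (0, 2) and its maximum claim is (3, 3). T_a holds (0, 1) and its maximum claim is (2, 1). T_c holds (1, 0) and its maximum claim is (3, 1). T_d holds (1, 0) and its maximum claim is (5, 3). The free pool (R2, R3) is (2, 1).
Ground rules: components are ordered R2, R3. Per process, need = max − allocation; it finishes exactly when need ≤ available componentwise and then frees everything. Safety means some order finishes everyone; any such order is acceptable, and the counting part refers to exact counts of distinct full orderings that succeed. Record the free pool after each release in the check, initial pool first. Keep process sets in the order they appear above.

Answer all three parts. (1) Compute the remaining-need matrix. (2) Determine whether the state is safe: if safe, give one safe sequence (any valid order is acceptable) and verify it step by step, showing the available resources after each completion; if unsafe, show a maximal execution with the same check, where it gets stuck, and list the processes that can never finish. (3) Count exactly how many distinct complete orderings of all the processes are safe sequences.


(1) Need matrix, components ordered R2, R3:
  T_f: (1, 3)
  T_e: (1, 3)
  T_i: (3, 1)
  T_a: (2, 0)
  T_c: (2, 1)
  T_d: (4, 3)
(2) SAFE, for example via the order T_a, T_c, T_i, T_e, T_d, T_f.
Key observation: the order's first zero-slack moment is T_a ((2, 0) needed, (2, 1) free — a requested resource with nothing to spare).
Check, step by step:
  pool = (2, 1)
  run T_a (needs (2, 0), free (2, 1)); after release of (0, 1) the pool is (2, 2)
  run T_c (needs (2, 1), free (2, 2)); after release of (1, 0) the pool is (3, 2)
  run T_i (needs (3, 1), free (3, 2)); after release of (0, 2) the pool is (3, 4)
  run T_e (needs (1, 3), free (3, 4)); after release of (1, 1) the pool is (4, 5)
  run T_d (needs (4, 3), free (4, 5)); after release of (1, 0) the pool is (5, 5)
  run T_f (needs (1, 3), free (5, 5)); after release of (1, 1) the pool is (6, 6)
(3) Exactly 24 of the possible complete orderings are safe sequences.


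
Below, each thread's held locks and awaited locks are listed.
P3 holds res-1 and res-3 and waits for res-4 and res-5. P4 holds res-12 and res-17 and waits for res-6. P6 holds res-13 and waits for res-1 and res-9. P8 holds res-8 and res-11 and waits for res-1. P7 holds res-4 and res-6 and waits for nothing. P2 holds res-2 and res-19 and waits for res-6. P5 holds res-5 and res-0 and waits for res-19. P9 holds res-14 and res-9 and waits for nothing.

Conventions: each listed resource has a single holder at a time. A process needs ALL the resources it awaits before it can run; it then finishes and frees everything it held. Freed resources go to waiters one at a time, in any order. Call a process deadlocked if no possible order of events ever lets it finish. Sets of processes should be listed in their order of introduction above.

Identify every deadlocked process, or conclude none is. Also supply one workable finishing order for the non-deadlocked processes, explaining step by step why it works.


The deadlocked set is empty.
Key observation: the wait relation is loop-free; peeling off processes with no waits unwinds the whole state.
One completion order for the rest: P7, P2, P9, P5, P3, P6, P8, P4.
Check, step by step:
  run P7 (it waits on nothing); releases res-4 and res-6
  run P2 (all its waits — res-6 — are resolved); releases res-2 and res-19
  run P9 (it waits on nothing); releases res-14 and res-9
  run P5 (all its waits — res-19 — are resolved); releases res-5 and res-0
  run P3 (all its waits — res-4 and res-5 — are resolved); releases res-1 and res-3
  run P6 (all its waits — res-1 and res-9 — are resolved); releases res-13
  run P8 (all its waits — res-1 — are resolved); releases res-8 and res-11
  run P4 (all its waits — res-6 — are resolved); releases res-12 and res-17


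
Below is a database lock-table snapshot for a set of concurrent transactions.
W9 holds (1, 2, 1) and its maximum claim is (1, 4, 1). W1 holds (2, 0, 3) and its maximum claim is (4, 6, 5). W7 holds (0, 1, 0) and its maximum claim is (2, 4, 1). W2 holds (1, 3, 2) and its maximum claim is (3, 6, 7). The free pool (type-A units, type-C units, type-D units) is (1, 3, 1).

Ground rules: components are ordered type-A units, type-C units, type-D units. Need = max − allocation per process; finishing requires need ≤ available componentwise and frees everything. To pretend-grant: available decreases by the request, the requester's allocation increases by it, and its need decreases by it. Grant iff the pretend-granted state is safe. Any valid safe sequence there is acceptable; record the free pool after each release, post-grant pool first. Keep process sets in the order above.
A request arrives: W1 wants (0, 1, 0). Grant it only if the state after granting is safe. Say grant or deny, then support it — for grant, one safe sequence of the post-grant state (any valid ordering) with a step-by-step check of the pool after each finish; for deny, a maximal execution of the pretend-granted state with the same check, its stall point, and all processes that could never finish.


GRANT. The post-grant state is safe; one safe sequence: W9, W7, W1, W2.
Key observation: (1, 2, 1) free after granting still covers W9 first, and each release covers the next.
Step-by-step check of the post-grant state:
  pool = (1, 2, 1)
  run W9 (needs (0, 2, 0), free (1, 2, 1)); after release of (1, 2, 1) the pool is (2, 4, 2)
  run W7 (needs (2, 3, 1), free (2, 4, 2)); after release of (0, 1, 0) the pool is (2, 5, 2)
  run W1 (needs (2, 5, 2), free (2, 5, 2)); after release of (2, 1, 3) the pool is (4, 6, 5)
  run W2 (needs (2, 3, 5), free (4, 6, 5)); after release of (1, 3, 2) the pool is (5, 9, 7)


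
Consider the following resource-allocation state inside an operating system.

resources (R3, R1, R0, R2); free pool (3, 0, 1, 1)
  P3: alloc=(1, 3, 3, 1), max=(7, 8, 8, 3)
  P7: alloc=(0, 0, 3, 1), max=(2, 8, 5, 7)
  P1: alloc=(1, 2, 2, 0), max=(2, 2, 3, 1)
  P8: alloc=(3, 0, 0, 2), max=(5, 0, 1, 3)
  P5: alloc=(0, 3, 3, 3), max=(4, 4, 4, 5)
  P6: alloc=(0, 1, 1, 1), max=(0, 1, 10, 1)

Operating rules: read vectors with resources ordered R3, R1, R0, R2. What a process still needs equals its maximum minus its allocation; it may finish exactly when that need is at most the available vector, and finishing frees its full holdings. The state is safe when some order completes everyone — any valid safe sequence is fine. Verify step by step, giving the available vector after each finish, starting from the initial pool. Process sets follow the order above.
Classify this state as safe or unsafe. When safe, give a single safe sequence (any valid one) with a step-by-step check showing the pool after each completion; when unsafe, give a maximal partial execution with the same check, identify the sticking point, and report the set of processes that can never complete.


SAFE — a valid safe sequence is P1, P8, P5, P3, P7, P6.
Key observation: the order's first zero-slack moment is P1 ((1, 0, 1, 1) needed, (3, 0, 1, 1) free — a requested resource with nothing to spare).
Verifying each step:
  pool = (3, 0, 1, 1)
  run P1 (needs (1, 0, 1, 1), free (3, 0, 1, 1)); after release of (1, 2, 2, 0) the pool is (4, 2, 3, 1)
  run P8 (needs (2, 0, 1, 1), free (4, 2, 3, 1)); after release of (3, 0, 0, 2) the pool is (7, 2, 3, 3)
  run P5 (needs (4, 1, 1, 2), free (7, 2, 3, 3)); after release of (0, 3, 3, 3) the pool is (7, 5, 6, 6)
  run P3 (needs (6, 5, 5, 2), free (7, 5, 6, 6)); after release of (1, 3, 3, 1) the pool is (8, 8, 9, 7)
  run P7 (needs (2, 8, 2, 6), free (8, 8, 9, 7)); after release of (0, 0, 3, 1) the pool is (8, 8, 12, 8)
  run P6 (needs (0, 0, 9, 0), free (8, 8, 12, 8)); after release of (0, 1, 1, 1) the pool is (8, 9, 13, 9)


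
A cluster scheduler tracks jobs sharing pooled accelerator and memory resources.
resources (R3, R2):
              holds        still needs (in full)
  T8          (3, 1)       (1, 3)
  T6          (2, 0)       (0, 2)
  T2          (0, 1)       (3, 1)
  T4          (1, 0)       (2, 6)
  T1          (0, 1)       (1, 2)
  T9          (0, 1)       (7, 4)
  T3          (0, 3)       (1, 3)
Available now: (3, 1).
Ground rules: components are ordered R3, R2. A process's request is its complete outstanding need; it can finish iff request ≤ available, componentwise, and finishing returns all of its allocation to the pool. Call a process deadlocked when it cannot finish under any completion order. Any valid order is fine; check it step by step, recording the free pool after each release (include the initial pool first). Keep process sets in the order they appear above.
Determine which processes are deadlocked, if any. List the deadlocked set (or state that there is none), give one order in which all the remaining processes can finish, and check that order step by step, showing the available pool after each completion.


Nothing here is deadlocked.
Key observation: T2 leads a chain of completions in which each release enables another process.
A valid finishing order for the others: T2, T6, T1, T8, T3, T4, T9. Walking it through:
  pool = (3, 1)
  T2: need (3, 1) fits (3, 1); releases (0, 1), pool now (3, 2)
  T6: need (0, 2) fits (3, 2); releases (2, 0), pool now (5, 2)
  T1: need (1, 2) fits (5, 2); releases (0, 1), pool now (5, 3)
  T8: need (1, 3) fits (5, 3); releases (3, 1), pool now (8, 4)
  T3: need (1, 3) fits (8, 4); releases (0, 3), pool now (8, 7)
  T4: need (2, 6) fits (8, 7); releases (1, 0), pool now (9, 7)
  T9: need (7, 4) fits (9, 7); releases (0, 1), pool now (9, 8)


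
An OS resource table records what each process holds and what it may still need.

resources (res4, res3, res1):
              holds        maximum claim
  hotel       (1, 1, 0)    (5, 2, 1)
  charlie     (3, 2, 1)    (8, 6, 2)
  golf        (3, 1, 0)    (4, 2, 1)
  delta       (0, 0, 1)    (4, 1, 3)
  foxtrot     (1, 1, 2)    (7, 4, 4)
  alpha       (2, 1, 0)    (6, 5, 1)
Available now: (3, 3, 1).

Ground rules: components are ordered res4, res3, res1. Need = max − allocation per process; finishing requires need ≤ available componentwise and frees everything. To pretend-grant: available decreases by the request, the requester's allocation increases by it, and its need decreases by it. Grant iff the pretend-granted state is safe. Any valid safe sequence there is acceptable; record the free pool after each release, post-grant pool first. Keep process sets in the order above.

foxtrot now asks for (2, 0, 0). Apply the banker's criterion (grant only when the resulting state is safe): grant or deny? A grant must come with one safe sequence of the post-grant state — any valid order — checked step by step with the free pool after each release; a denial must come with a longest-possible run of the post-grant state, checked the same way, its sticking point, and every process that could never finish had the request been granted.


GRANT — the state after the grant stays safe, e.g. via golf, hotel, alpha, charlie, delta, foxtrot.
Key observation: the transfer keeps a workable pool ((1, 3, 1)); golf starts the safe sequence.
Verifying the post-grant state step by step:
  pool = (1, 3, 1)
  run golf (needs (1, 1, 1), free (1, 3, 1)); after release of (3, 1, 0) the pool is (4, 4, 1)
  run hotel (needs (4, 1, 1), free (4, 4, 1)); after release of (1, 1, 0) the pool is (5, 5, 1)
  run alpha (needs (4, 4, 1), free (5, 5, 1)); after release of (2, 1, 0) the pool is (7, 6, 1)
  run charlie (needs (5, 4, 1), free (7, 6, 1)); after release of (3, 2, 1) the pool is (10, 8, 2)
  run delta (needs (4, 1, 2), free (10, 8, 2)); after release of (0, 0, 1) the pool is (10, 8, 3)
  run foxtrot (needs (4, 3, 2), free (10, 8, 3)); after release of (3, 1, 2) the pool is (13, 9, 5)
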